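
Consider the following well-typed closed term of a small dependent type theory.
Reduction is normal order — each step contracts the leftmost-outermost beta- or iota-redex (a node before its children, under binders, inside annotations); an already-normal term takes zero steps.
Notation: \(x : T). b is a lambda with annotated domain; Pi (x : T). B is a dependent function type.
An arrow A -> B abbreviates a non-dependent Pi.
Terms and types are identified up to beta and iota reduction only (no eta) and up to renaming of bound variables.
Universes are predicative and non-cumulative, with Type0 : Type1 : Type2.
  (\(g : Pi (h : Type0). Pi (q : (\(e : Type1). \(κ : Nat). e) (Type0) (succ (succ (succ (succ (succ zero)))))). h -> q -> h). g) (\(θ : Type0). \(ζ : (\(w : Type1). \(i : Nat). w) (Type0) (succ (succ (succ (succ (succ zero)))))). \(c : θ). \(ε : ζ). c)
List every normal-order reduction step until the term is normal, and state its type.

normal-order reduction sequence:
  (\(g : Pi (h : Type0). Pi (q : (\(e : Type1). \(κ : Nat). e) (Type0) (succ (succ (succ (succ (succ zero)))))). h -> q -> h). g) (\(θ : Type0). \(ζ : (\(w : Type1). \(i : Nat). w) (Type0) (succ (succ (succ (succ (succ zero)))))). \(c : θ). \(ε : ζ). c)
  ~> \(g : Type0). \(h : (\(q : Type1). \(e : Nat). q) (Type0) (succ (succ (succ (succ (succ zero)))))). \(κ : g). \(θ : h). κ
  ~> \(g : Type0). \(h : (\(q : Nat). Type0) (succ (succ (succ (succ (succ zero)))))). \(e : g). \(κ : h). e
  ~> \(g : Type0). \(h : Type0). \(q : g). \(e : h). q
inferred type:
  Pi (g : Type0). Pi (h : Type0). g -> h -> g


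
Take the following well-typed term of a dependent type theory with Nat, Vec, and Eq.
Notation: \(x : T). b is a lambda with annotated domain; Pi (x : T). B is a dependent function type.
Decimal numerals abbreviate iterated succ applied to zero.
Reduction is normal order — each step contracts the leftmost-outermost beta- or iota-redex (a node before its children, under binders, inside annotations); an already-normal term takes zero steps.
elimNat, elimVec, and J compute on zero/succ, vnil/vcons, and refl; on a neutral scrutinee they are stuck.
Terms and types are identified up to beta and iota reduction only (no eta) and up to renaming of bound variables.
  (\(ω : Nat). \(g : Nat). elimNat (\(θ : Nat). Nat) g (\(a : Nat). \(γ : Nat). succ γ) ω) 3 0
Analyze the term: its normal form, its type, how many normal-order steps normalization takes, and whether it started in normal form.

resulting normal form:
  3
type:
  Nat
normal-order step count: 12
started in normal form: no
first redex: a beta-redex


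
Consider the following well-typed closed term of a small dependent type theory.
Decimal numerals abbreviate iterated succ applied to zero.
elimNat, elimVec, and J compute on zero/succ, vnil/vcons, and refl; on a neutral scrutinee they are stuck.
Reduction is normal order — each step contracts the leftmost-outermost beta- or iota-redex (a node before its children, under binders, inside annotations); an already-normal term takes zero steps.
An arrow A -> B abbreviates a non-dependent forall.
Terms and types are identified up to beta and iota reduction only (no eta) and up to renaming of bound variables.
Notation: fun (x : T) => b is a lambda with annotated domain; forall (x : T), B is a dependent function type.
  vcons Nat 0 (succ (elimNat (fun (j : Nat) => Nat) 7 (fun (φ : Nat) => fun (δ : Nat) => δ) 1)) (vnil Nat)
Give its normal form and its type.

resulting normal form:
  vcons Nat 0 8 (vnil Nat)
inferred type:
  Vec Nat 1


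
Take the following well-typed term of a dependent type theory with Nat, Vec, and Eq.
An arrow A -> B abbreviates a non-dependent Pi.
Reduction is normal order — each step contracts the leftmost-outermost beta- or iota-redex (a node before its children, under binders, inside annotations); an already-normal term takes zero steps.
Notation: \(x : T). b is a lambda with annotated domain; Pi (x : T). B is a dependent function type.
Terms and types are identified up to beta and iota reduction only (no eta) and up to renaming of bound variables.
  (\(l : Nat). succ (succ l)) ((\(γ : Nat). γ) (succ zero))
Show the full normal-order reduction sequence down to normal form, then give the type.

normal-order reduction:
  (\(l : Nat). succ (succ l)) ((\(γ : Nat). γ) (succ zero))
  ~> succ (succ ((\(l : Nat). l) (succ zero)))
  ~> succ (succ (succ zero))
the term's type:
  Nat


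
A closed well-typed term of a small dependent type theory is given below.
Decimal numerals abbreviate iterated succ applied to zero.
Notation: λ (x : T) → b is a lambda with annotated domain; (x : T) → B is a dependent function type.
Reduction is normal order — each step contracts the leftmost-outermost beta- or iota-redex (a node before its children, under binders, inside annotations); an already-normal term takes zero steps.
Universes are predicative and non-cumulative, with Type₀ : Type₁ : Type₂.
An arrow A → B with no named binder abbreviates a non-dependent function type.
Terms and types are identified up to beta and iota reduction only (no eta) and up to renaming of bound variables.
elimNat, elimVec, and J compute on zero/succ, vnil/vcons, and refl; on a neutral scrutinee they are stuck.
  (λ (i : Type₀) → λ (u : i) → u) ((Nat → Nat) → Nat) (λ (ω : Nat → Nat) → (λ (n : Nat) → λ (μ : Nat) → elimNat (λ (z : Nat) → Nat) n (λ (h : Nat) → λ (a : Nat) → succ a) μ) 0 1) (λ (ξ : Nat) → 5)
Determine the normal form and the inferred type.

reduced normal form:
  1
type:
  Nat
observation: 9 normal-order steps normalize the term, beginning with a beta-redex.


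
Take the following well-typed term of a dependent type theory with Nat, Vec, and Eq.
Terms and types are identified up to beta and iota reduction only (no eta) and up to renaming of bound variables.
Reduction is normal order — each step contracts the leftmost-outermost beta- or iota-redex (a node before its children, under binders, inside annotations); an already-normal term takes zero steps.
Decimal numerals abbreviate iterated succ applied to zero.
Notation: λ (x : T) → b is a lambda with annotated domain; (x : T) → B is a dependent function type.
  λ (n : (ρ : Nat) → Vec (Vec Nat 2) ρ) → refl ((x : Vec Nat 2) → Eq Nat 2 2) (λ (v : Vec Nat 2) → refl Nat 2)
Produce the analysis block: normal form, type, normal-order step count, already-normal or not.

reduced normal form:
  λ (n : (ρ : Nat) → Vec (Vec Nat 2) ρ) → refl ((x : Vec Nat 2) → Eq Nat 2 2) (λ (v : Vec Nat 2) → refl Nat 2)
type:
  (n : (ρ : Nat) → Vec (Vec Nat 2) ρ) → Eq ((x : Vec Nat 2) → Eq Nat 2 2) (λ (v : Vec Nat 2) → refl Nat 2) (λ (κ : Vec Nat 2) → refl Nat 2)
normal-order step count: 0
term was already normal: yes


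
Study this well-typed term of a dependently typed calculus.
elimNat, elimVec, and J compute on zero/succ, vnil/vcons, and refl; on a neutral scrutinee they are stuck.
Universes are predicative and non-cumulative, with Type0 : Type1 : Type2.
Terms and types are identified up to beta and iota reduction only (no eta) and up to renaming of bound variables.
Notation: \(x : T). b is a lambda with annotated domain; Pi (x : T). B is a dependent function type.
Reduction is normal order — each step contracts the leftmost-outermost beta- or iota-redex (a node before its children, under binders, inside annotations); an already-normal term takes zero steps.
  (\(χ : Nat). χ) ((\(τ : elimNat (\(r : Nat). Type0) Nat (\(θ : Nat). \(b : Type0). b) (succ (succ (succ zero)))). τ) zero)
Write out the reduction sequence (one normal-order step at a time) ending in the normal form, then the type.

reduction (normal order):
  (\(χ : Nat). χ) ((\(τ : elimNat (\(r : Nat). Type0) Nat (\(θ : Nat). \(b : Type0). b) (succ (succ (succ zero)))). τ) zero)
  ~> (\(χ : elimNat (\(τ : Nat). Type0) Nat (\(r : Nat). \(θ : Type0). θ) (succ (succ (succ zero)))). χ) zero
  ~> zero
the term's type:
  Nat


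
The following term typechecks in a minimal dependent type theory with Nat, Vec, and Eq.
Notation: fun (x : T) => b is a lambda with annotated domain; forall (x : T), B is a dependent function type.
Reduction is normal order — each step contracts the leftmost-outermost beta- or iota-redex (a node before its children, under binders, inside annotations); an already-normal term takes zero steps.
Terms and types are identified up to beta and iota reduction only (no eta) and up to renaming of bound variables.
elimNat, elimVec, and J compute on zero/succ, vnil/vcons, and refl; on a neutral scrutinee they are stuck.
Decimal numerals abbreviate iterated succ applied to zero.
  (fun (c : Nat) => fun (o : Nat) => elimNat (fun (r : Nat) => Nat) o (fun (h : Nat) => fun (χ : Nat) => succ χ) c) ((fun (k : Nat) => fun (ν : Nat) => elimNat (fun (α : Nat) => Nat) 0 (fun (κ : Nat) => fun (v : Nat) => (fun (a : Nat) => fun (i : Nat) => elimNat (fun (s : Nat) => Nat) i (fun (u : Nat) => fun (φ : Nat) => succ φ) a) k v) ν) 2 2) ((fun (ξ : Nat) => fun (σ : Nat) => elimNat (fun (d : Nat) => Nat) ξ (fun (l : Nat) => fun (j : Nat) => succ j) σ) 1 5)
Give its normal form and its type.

reduced normal form:
  10
inferred type:
  Nat
observation: the leftmost-outermost redex is a beta-redex, and normalization takes 60 steps.


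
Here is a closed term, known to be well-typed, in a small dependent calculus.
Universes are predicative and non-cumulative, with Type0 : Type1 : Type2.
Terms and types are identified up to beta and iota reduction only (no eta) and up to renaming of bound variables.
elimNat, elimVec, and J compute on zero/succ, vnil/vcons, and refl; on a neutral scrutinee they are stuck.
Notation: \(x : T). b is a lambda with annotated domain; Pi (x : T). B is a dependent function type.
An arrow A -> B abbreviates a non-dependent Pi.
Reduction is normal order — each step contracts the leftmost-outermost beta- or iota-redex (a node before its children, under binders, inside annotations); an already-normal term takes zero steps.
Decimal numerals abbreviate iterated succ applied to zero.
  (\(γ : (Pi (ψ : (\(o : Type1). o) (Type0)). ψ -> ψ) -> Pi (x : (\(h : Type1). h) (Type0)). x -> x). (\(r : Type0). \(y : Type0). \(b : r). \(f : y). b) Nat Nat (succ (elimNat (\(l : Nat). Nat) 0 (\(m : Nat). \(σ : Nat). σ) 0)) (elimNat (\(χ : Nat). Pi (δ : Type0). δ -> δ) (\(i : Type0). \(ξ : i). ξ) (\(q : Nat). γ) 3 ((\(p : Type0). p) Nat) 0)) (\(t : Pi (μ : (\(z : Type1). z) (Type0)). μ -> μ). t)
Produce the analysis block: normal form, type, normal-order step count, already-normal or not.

reduced normal form:
  1
type:
  Nat
normal-order step count: 6
term was already normal: no
first contracted redex: a beta-redex


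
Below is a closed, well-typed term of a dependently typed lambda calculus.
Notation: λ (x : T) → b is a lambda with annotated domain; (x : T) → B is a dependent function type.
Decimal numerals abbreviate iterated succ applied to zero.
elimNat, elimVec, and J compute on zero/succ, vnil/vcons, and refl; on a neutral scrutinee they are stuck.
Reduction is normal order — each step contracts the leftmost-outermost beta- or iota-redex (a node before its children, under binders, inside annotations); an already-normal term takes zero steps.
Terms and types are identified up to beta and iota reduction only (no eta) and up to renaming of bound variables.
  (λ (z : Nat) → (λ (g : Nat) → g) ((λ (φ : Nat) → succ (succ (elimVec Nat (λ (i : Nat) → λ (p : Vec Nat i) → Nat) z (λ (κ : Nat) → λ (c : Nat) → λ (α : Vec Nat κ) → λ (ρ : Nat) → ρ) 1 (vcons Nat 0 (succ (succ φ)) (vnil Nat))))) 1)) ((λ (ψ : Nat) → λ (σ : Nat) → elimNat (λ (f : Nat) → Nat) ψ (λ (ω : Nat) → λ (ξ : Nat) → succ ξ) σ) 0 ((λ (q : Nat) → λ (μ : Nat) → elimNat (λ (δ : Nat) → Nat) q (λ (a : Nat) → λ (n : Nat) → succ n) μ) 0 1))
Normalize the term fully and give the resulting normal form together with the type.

normal form:
  3
type:
  Nat
observation: the first redex contracted is a beta-redex; the normal form is reached in 21 normal-order steps.


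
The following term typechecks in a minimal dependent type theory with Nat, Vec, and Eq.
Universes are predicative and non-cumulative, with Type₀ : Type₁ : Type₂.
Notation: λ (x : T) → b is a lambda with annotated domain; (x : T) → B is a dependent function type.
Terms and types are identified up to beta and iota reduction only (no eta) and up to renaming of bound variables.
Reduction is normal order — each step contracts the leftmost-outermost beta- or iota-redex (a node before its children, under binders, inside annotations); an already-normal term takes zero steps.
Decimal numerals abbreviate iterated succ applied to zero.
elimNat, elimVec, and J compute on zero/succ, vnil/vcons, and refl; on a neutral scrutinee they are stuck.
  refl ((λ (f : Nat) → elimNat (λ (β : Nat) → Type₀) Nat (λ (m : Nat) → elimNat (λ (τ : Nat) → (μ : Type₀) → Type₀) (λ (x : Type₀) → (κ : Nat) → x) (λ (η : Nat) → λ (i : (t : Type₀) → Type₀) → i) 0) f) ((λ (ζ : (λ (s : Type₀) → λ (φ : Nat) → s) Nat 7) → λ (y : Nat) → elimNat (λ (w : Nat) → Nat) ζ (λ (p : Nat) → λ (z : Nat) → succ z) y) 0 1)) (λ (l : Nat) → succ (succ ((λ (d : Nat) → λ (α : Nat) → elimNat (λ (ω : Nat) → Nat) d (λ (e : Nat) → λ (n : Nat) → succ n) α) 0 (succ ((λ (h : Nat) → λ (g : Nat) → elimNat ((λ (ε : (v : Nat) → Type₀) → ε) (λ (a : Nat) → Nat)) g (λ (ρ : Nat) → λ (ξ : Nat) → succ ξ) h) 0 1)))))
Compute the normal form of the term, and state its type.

reduced normal form:
  refl ((f : Nat) → Nat) (λ (β : Nat) → 4)
the term's type:
  Eq ((f : Nat) → Nat) (λ (β : Nat) → 4) (λ (m : Nat) → 4)
observation: 24 normal-order steps normalize the term, beginning with a beta-redex.


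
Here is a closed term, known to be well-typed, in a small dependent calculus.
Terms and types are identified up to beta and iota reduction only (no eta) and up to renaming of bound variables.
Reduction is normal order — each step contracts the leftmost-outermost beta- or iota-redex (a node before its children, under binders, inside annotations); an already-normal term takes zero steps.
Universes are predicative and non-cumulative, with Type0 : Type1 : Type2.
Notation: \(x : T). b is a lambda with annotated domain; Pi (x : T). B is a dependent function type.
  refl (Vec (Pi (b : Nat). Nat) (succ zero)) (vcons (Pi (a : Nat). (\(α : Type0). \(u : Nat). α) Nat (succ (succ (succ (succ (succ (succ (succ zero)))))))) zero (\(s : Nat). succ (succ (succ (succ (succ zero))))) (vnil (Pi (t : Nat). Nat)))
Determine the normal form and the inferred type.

resulting normal form:
  refl (Vec (Pi (b : Nat). Nat) (succ zero)) (vcons (Pi (a : Nat). Nat) zero (\(α : Nat). succ (succ (succ (succ (succ zero))))) (vnil (Pi (u : Nat). Nat)))
type:
  Eq (Vec (Pi (b : Nat). Nat) (succ zero)) (vcons (Pi (a : Nat). Nat) zero (\(α : Nat). succ (succ (succ (succ (succ zero))))) (vnil (Pi (u : Nat). Nat))) (vcons (Pi (s : Nat). Nat) zero (\(t : Nat). succ (succ (succ (succ (succ zero))))) (vnil (Pi (v : Nat). Nat)))
observation: normalization takes exactly 2 steps under the normal-order strategy.


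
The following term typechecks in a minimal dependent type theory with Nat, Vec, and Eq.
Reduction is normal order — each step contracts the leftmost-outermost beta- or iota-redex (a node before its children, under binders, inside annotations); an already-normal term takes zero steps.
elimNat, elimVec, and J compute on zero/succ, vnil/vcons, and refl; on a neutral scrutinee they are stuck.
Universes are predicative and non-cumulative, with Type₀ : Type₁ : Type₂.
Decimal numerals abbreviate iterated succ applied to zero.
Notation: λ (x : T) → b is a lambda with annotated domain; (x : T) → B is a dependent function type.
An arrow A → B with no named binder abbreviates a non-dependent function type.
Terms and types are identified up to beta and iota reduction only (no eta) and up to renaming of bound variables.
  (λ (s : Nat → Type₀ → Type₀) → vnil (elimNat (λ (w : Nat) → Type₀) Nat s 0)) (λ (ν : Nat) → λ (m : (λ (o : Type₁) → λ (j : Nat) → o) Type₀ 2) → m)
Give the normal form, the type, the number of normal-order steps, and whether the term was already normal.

normal form:
  vnil Nat
type:
  Vec Nat 0
normal-order step count: 2
term was already normal: no
first contracted redex: a beta-redex


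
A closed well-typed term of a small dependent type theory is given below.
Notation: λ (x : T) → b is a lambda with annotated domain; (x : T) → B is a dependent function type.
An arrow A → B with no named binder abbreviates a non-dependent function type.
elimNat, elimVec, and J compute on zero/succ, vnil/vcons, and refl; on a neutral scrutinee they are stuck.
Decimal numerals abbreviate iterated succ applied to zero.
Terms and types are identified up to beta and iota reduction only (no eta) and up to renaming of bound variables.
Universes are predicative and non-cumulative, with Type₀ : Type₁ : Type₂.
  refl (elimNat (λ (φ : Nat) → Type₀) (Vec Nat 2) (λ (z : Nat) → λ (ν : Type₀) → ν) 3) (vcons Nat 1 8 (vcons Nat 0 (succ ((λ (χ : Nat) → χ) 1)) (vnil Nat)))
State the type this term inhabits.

the term's type:
  Eq (Vec Nat 2) (vcons Nat 1 8 (vcons Nat 0 2 (vnil Nat))) (vcons Nat 1 8 (vcons Nat 0 2 (vnil Nat)))


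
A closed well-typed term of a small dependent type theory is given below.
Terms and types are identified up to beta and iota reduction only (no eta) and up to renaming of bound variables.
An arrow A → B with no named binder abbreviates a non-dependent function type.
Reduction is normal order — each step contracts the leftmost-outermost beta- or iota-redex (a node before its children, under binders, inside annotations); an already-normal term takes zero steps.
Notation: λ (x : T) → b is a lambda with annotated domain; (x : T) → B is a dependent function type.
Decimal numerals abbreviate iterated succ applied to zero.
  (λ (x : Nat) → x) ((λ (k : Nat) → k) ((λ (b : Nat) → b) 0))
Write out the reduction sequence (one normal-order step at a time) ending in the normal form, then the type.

normal-order reduction sequence:
  (λ (x : Nat) → x) ((λ (k : Nat) → k) ((λ (b : Nat) → b) 0))
  ~> (λ (x : Nat) → x) ((λ (k : Nat) → k) 0)
  ~> (λ (x : Nat) → x) 0
  ~> 0
the term's type:
  Nat


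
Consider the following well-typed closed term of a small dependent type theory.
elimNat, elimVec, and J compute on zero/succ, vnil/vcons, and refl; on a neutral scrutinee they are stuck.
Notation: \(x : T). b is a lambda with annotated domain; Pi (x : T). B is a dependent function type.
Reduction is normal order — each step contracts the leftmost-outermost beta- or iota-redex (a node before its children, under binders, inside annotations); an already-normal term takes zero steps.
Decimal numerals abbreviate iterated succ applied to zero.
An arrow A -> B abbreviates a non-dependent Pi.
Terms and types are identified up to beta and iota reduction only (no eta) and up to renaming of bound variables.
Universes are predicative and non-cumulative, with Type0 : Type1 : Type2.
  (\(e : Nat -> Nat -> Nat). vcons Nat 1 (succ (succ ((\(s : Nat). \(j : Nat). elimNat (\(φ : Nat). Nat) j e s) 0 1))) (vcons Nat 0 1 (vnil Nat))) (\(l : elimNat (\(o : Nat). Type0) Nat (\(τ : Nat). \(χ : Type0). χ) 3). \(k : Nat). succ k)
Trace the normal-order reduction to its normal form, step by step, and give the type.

normal-order reduction sequence:
  (\(e : Nat -> Nat -> Nat). vcons Nat 1 (succ (succ ((\(s : Nat). \(j : Nat). elimNat (\(φ : Nat). Nat) j e s) 0 1))) (vcons Nat 0 1 (vnil Nat))) (\(l : elimNat (\(o : Nat). Type0) Nat (\(τ : Nat). \(χ : Type0). χ) 3). \(k : Nat). succ k)
  ~> vcons Nat 1 (succ (succ ((\(e : Nat). \(s : Nat). elimNat (\(j : Nat). Nat) s (\(φ : elimNat (\(l : Nat). Type0) Nat (\(o : Nat). \(τ : Type0). τ) 3). \(χ : Nat). succ χ) e) 0 1))) (vcons Nat 0 1 (vnil Nat))
  ~> vcons Nat 1 (succ (succ ((\(e : Nat). elimNat (\(s : Nat). Nat) e (\(j : elimNat (\(φ : Nat). Type0) Nat (\(l : Nat). \(o : Type0). o) 3). \(τ : Nat). succ τ) 0) 1))) (vcons Nat 0 1 (vnil Nat))
  ~> vcons Nat 1 (succ (succ (elimNat (\(e : Nat). Nat) 1 (\(s : elimNat (\(j : Nat). Type0) Nat (\(φ : Nat). \(l : Type0). l) 3). \(o : Nat). succ o) 0))) (vcons Nat 0 1 (vnil Nat))
  ~> vcons Nat 1 3 (vcons Nat 0 1 (vnil Nat))
the term's type:
  Vec Nat 2


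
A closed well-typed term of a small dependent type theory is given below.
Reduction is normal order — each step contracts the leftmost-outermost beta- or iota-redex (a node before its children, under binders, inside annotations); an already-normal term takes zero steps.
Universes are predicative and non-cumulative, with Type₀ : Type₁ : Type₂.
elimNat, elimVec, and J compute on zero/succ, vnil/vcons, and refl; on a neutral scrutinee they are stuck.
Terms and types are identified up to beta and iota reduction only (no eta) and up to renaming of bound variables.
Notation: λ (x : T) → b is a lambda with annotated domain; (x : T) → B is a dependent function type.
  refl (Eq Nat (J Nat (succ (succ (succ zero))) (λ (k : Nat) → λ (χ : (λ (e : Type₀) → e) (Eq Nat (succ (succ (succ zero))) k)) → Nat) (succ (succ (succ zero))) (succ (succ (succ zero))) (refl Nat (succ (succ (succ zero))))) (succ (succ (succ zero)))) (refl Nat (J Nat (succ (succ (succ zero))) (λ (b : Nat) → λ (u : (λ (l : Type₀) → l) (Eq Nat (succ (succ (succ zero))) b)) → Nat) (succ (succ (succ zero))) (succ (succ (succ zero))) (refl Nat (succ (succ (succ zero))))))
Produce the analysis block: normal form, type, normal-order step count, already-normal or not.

normal form:
  refl (Eq Nat (succ (succ (succ zero))) (succ (succ (succ zero)))) (refl Nat (succ (succ (succ zero))))
the term's type:
  Eq (Eq Nat (succ (succ (succ zero))) (succ (succ (succ zero)))) (refl Nat (succ (succ (succ zero)))) (refl Nat (succ (succ (succ zero))))
normal-order step count: 2
term was already normal: no
first contracted redex: a J iota-redex


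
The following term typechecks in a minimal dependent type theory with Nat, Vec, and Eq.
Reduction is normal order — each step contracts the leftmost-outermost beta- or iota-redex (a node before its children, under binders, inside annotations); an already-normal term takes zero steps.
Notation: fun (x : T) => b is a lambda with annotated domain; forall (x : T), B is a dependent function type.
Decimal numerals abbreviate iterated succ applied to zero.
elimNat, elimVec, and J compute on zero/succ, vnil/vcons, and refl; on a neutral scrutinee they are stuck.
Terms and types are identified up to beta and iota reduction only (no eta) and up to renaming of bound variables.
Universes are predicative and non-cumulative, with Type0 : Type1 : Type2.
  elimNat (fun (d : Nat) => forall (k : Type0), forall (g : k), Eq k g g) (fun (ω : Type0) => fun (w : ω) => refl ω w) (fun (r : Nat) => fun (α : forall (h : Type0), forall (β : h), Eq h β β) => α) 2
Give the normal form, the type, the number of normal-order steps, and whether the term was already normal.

resulting normal form:
  fun (d : Type0) => fun (k : d) => refl d k
inferred type:
  forall (d : Type0), forall (k : d), Eq d k k
steps to reach normal form (normal order): 7
started in normal form: no
first redex: an elimNat iota-redex


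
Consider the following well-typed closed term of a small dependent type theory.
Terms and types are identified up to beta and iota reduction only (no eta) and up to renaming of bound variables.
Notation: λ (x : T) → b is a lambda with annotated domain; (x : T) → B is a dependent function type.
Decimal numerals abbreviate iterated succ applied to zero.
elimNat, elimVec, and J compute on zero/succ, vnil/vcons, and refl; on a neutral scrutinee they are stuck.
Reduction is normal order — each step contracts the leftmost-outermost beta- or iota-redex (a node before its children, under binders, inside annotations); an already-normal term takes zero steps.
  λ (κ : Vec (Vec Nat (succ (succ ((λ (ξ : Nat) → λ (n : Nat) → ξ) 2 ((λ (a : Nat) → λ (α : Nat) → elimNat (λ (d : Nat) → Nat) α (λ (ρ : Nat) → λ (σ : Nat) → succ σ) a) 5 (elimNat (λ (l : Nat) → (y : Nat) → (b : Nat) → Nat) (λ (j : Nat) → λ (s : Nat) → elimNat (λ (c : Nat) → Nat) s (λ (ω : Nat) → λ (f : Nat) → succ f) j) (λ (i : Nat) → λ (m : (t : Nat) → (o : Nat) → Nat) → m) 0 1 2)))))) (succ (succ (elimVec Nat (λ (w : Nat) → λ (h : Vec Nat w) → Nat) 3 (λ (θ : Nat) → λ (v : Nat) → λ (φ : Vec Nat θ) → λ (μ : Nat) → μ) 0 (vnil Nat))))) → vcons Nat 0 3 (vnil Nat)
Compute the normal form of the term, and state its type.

resulting normal form:
  λ (κ : Vec (Vec Nat 4) 5) → vcons Nat 0 3 (vnil Nat)
inferred type:
  (κ : Vec (Vec Nat 4) 5) → Vec Nat 1
observation: reduction starts at a beta-redex, and 3 normal-order steps reach the normal form.


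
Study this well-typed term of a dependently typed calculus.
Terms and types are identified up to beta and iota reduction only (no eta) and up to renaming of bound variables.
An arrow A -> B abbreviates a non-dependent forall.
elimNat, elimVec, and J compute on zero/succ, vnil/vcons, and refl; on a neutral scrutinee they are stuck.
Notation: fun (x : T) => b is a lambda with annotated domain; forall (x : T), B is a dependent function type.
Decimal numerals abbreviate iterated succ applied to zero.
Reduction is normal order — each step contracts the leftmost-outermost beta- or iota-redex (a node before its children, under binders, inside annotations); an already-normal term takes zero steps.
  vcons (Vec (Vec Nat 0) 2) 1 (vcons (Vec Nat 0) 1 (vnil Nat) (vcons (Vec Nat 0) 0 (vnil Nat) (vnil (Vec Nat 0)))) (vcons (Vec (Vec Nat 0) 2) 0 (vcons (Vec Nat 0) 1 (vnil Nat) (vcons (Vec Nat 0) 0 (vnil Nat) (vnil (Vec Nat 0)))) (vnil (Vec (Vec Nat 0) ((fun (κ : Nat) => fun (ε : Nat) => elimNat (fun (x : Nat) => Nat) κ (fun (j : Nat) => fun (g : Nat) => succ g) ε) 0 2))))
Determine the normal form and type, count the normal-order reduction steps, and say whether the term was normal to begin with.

normal form:
  vcons (Vec (Vec Nat 0) 2) 1 (vcons (Vec Nat 0) 1 (vnil Nat) (vcons (Vec Nat 0) 0 (vnil Nat) (vnil (Vec Nat 0)))) (vcons (Vec (Vec Nat 0) 2) 0 (vcons (Vec Nat 0) 1 (vnil Nat) (vcons (Vec Nat 0) 0 (vnil Nat) (vnil (Vec Nat 0)))) (vnil (Vec (Vec Nat 0) 2)))
type:
  Vec (Vec (Vec Nat 0) 2) 2
normal-order step count: 9
already normal: no
first contracted redex: a beta-redex


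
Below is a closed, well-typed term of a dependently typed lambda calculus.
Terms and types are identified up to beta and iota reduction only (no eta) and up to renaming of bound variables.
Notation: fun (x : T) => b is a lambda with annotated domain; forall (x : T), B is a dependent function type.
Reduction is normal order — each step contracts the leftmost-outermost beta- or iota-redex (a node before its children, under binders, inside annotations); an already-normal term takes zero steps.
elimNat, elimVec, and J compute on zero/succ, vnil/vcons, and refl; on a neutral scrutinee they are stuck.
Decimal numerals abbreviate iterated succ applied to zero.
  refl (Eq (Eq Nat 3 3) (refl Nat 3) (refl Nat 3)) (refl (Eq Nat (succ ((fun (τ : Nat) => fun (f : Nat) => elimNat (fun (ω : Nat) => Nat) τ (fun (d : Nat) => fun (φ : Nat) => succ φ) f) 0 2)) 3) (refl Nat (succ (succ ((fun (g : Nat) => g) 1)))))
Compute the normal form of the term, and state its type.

normal form:
  refl (Eq (Eq Nat 3 3) (refl Nat 3) (refl Nat 3)) (refl (Eq Nat 3 3) (refl Nat 3))
type:
  Eq (Eq (Eq Nat 3 3) (refl Nat 3) (refl Nat 3)) (refl (Eq Nat 3 3) (refl Nat 3)) (refl (Eq Nat 3 3) (refl Nat 3))


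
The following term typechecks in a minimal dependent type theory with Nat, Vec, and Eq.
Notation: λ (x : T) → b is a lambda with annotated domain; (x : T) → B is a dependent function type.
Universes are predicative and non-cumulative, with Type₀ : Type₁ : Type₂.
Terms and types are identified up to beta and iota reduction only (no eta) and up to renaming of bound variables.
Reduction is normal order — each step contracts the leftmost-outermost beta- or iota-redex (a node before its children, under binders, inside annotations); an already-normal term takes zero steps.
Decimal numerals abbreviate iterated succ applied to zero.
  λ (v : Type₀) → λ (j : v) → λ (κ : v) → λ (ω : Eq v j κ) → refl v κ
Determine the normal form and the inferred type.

resulting normal form:
  λ (v : Type₀) → λ (j : v) → λ (κ : v) → λ (ω : Eq v j κ) → refl v κ
inferred type:
  (v : Type₀) → (j : v) → (κ : v) → (ω : Eq v j κ) → Eq v κ κ
observation: no redex remains anywhere in the term; it is its own normal form.


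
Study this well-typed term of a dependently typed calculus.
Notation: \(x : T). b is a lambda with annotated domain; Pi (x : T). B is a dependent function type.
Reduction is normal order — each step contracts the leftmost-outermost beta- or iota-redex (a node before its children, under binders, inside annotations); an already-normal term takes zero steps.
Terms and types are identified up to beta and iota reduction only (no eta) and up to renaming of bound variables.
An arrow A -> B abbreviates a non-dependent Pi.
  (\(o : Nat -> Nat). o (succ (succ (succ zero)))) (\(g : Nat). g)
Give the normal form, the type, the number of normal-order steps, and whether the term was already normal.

reduced normal form:
  succ (succ (succ zero))
the term's type:
  Nat
normal-order step count: 2
term was already normal: no
first contracted redex: a beta-redex


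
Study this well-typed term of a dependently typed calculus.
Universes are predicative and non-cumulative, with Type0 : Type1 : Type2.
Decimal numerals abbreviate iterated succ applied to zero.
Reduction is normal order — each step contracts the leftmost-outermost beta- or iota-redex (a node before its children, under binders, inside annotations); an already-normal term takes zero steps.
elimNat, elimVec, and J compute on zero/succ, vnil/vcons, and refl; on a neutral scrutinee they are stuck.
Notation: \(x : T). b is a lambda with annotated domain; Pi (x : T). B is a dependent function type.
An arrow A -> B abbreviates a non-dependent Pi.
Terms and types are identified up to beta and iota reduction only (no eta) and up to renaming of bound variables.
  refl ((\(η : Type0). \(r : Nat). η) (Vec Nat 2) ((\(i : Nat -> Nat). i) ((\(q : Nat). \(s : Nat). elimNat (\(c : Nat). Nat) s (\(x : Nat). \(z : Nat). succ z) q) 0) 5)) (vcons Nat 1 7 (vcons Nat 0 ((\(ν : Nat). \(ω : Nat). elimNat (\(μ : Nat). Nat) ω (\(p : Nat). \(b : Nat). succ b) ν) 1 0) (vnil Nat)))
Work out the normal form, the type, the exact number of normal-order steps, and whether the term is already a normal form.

resulting normal form:
  refl (Vec Nat 2) (vcons Nat 1 7 (vcons Nat 0 1 (vnil Nat)))
inferred type:
  Eq (Vec Nat 2) (vcons Nat 1 7 (vcons Nat 0 1 (vnil Nat))) (vcons Nat 1 7 (vcons Nat 0 1 (vnil Nat)))
steps to reach normal form (normal order): 8
term was already normal: no
first redex: a beta-redex


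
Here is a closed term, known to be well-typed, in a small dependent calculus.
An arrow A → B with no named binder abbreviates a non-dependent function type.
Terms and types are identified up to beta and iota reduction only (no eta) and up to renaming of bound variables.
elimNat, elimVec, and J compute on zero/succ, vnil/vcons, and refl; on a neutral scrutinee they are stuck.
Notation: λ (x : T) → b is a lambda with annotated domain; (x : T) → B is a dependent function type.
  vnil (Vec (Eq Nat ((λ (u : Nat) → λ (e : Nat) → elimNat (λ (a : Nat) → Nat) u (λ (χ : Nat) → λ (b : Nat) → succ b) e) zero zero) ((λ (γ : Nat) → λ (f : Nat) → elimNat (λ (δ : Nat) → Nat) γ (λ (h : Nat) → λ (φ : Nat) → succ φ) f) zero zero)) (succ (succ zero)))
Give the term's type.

inferred type:
  Vec (Vec (Eq Nat zero zero) (succ (succ zero))) zero


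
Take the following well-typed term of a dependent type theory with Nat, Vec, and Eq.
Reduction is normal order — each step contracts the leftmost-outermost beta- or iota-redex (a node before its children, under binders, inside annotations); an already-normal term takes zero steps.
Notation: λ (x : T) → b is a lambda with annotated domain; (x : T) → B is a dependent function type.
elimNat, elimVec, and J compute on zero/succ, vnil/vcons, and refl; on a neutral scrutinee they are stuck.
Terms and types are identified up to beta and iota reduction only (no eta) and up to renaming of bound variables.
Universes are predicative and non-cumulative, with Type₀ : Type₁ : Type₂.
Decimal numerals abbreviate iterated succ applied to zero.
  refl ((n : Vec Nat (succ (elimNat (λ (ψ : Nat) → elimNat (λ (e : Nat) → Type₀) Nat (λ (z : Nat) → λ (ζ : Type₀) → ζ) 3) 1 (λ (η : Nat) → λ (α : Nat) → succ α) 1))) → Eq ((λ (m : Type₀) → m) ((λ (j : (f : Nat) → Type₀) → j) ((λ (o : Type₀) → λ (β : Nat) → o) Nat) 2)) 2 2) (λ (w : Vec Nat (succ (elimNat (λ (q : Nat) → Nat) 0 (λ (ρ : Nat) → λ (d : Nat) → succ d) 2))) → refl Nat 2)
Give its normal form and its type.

normal form:
  refl ((n : Vec Nat 3) → Eq Nat 2 2) (λ (ψ : Vec Nat 3) → refl Nat 2)
inferred type:
  Eq ((n : Vec Nat 3) → Eq Nat 2 2) (λ (ψ : Vec Nat 3) → refl Nat 2) (λ (e : Vec Nat 3) → refl Nat 2)


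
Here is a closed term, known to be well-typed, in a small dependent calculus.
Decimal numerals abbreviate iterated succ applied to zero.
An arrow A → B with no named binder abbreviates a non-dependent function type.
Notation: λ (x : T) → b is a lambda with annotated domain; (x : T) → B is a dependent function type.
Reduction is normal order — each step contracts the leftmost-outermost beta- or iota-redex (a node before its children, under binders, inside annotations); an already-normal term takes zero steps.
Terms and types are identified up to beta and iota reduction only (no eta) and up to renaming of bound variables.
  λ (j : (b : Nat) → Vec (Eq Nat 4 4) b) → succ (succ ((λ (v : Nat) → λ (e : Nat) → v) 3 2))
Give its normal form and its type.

resulting normal form:
  λ (j : (b : Nat) → Vec (Eq Nat 4 4) b) → 5
type:
  ((j : Nat) → Vec (Eq Nat 4 4) j) → Nat


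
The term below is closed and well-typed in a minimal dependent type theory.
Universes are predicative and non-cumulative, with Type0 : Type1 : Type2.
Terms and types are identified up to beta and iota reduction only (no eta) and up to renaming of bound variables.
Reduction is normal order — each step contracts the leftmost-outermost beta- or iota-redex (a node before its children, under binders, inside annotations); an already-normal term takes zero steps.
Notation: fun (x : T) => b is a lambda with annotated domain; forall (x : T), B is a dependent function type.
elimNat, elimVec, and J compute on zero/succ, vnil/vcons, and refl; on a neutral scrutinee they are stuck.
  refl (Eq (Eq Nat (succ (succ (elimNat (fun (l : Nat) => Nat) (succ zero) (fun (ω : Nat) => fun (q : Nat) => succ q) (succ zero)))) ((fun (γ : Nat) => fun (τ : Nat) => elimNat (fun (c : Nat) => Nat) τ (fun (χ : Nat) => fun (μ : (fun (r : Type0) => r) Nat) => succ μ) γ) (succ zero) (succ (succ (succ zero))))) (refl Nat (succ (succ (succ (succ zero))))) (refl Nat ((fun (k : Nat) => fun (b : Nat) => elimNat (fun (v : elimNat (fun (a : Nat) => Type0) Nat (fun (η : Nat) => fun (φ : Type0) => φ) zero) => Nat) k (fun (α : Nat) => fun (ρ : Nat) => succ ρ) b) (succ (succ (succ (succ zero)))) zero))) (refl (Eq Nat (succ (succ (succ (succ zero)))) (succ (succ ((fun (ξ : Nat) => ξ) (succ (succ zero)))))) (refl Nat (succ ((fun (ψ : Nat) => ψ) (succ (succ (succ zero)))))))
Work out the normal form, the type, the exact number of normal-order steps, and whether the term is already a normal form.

resulting normal form:
  refl (Eq (Eq Nat (succ (succ (succ (succ zero)))) (succ (succ (succ (succ zero))))) (refl Nat (succ (succ (succ (succ zero))))) (refl Nat (succ (succ (succ (succ zero)))))) (refl (Eq Nat (succ (succ (succ (succ zero)))) (succ (succ (succ (succ zero))))) (refl Nat (succ (succ (succ (succ zero))))))
type:
  Eq (Eq (Eq Nat (succ (succ (succ (succ zero)))) (succ (succ (succ (succ zero))))) (refl Nat (succ (succ (succ (succ zero))))) (refl Nat (succ (succ (succ (succ zero)))))) (refl (Eq Nat (succ (succ (succ (succ zero)))) (succ (succ (succ (succ zero))))) (refl Nat (succ (succ (succ (succ zero)))))) (refl (Eq Nat (succ (succ (succ (succ zero)))) (succ (succ (succ (succ zero))))) (refl Nat (succ (succ (succ (succ zero))))))
reduction steps (normal order): 15
started in normal form: no
first contracted redex: an elimNat iota-redex


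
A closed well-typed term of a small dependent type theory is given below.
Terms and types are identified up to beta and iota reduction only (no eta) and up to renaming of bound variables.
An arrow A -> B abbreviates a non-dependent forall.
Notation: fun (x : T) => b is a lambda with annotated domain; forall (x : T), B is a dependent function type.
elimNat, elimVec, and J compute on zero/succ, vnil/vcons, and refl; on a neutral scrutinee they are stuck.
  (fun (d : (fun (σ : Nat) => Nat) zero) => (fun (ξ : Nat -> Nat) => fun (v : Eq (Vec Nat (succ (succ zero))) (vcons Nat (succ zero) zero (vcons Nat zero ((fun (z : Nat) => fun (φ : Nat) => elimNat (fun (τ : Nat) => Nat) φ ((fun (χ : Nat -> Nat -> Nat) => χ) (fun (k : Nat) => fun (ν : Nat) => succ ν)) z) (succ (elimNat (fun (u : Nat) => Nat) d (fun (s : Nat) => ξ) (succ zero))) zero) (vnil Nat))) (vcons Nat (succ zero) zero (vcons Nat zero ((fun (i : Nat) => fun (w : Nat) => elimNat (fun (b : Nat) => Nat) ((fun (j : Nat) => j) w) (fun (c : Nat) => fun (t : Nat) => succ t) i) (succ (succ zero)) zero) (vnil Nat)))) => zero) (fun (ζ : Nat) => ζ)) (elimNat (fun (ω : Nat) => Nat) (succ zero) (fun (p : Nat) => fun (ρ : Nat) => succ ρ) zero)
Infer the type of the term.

inferred type:
  Eq (Vec Nat (succ (succ zero))) (vcons Nat (succ zero) zero (vcons Nat zero (succ (succ zero)) (vnil Nat))) (vcons Nat (succ zero) zero (vcons Nat zero (succ (succ zero)) (vnil Nat))) -> Nat


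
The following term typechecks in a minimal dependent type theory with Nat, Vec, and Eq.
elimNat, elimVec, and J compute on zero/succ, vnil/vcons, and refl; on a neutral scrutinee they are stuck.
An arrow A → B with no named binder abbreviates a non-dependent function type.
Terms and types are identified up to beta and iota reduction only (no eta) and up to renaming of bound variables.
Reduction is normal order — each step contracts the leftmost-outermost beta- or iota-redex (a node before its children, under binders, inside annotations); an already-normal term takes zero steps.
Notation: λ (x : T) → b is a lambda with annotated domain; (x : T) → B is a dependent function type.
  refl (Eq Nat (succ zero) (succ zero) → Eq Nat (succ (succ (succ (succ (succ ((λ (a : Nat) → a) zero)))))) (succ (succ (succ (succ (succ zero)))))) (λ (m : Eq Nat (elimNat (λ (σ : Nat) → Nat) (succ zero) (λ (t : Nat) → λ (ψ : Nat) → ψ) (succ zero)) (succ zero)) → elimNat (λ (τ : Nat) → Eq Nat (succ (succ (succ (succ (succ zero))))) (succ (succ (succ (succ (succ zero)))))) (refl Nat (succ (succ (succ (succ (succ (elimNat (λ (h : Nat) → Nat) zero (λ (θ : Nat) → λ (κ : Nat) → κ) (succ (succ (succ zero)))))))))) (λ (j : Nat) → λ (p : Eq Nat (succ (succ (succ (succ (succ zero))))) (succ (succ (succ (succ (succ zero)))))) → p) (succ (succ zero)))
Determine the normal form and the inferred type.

resulting normal form:
  refl (Eq Nat (succ zero) (succ zero) → Eq Nat (succ (succ (succ (succ (succ zero))))) (succ (succ (succ (succ (succ zero)))))) (λ (a : Eq Nat (succ zero) (succ zero)) → refl Nat (succ (succ (succ (succ (succ zero))))))
inferred type:
  Eq (Eq Nat (succ zero) (succ zero) → Eq Nat (succ (succ (succ (succ (succ zero))))) (succ (succ (succ (succ (succ zero)))))) (λ (a : Eq Nat (succ zero) (succ zero)) → refl Nat (succ (succ (succ (succ (succ zero)))))) (λ (m : Eq Nat (succ zero) (succ zero)) → refl Nat (succ (succ (succ (succ (succ zero))))))
observation: 22 normal-order steps separate the term from its normal form.
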